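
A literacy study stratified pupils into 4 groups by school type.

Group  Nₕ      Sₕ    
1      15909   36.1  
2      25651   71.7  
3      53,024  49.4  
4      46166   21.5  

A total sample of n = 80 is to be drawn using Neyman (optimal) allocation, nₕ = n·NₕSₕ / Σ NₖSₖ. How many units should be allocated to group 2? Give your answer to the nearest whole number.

1: NₕSₕ = 15909·36.1 = 574314.9
2: NₕSₕ = 25651·71.7 = 1839176.7
3: NₕSₕ = 53024·49.4 = 2619385.6
4: NₕSₕ = 46166·21.5 = 992569
Σ NₕSₕ = 6025446.2.
n_2 = 80·1839176.7/6025446.2 = 24.419... → 24.

24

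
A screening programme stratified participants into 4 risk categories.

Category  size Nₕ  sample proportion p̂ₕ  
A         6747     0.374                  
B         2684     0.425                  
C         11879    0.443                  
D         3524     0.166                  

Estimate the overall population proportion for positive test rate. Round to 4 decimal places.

N = 6747 + 2684 + 11879 + 3524 = 24834.
Overall proportion = Σ (Nₕ/N)·p̂ₕ.
Σ Nₕp̂ₕ = 2523.378 + 1140.7 + 5262.397 + 584.984 = 9511.459.
9511.459 / 24834 = 0.383001... → 0.3830.

0.3830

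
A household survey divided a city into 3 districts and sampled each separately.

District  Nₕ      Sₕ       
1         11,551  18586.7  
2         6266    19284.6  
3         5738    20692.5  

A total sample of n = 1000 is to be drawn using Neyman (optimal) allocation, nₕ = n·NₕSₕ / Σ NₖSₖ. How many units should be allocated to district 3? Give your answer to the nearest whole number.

261

1: NₕSₕ = 11551·18586.7 = 214694971.7
2: NₕSₕ = 6266·19284.6 = 120837303.6
3: NₕSₕ = 5738·20692.5 = 118733565
Σ NₕSₕ = 454265840.3.
n_3 = 1000·118733565/454265840.3 = 261.375... → 261.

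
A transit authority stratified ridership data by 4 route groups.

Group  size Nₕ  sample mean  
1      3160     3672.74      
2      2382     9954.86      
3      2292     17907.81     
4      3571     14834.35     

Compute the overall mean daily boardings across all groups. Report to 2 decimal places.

11340.33

N = 3160 + 2382 + 2292 + 3571 = 11405.
Weight each subgroup mean by Nₕ/N and sum.
Σ Nₕx̄ₕ = 3160·3672.74 + 2382·9954.86 + 2292·17907.81 + 3571·14834.35 = 11605858.4 + 23712476.52 + 41044700.52 + 52973463.85 = 129336499.29.
Divide by N: 129336499.29 / 11405 = 11340.3331... → 11340.33.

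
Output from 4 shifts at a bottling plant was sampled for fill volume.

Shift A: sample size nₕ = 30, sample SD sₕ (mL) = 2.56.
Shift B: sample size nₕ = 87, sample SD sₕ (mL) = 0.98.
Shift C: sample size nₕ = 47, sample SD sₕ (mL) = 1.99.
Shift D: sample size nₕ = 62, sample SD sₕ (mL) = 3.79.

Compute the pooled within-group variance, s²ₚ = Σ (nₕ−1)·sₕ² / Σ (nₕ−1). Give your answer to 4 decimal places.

A: (30−1)·2.56² = 29·6.5536 = 190.0544
B: (87−1)·0.98² = 86·0.9604 = 82.5944
C: (47−1)·1.99² = 46·3.9601 = 182.1646
D: (62−1)·3.79² = 61·14.3641 = 876.2101
Numerator = 1331.0235; denominator = Σ(nₕ−1) = 222.
s²ₚ = 1331.0235/222 = 5.995601... → 5.9956.

5.9956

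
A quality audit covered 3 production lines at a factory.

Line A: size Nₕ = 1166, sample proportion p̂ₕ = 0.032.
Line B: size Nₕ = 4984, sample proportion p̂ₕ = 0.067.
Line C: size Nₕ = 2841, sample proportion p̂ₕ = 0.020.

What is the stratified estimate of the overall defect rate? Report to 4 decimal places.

0.0476

Wₕ = Nₕ/N with N = 8991: 0.1297, 0.5543, 0.3160.
p̂_st = 0.1297·0.032 + 0.5543·0.067 + 0.3160·0.020 ≈ 0.047610... → 0.0476.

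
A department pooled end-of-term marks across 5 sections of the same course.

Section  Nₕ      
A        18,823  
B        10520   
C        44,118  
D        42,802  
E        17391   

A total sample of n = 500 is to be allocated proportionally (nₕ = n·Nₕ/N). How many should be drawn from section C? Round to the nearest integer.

165

N = 18823 + 10520 + 44118 + 42802 + 17391 = 133654.
n_C = 500·44118/133654 = 165.046... → 165.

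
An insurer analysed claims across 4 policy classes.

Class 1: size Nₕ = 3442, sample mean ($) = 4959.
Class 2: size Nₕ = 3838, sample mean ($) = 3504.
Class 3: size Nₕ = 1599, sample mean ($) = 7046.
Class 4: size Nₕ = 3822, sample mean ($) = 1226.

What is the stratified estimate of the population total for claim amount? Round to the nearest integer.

46469556

Estimate total by summing Nₕ·x̄ₕ over strata.
3442·4959 + 3838·3504 + 1599·7046 + 3822·1226 = 17068878 + 13448352 + 11266554 + 4685772 = 46469556.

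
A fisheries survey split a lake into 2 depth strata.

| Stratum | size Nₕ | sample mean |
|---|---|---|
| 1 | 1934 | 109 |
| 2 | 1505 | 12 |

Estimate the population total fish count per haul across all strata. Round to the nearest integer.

Estimate total by summing Nₕ·x̄ₕ over strata.
1934·109 + 1505·12 = 210806 + 18060 = 228866.

228866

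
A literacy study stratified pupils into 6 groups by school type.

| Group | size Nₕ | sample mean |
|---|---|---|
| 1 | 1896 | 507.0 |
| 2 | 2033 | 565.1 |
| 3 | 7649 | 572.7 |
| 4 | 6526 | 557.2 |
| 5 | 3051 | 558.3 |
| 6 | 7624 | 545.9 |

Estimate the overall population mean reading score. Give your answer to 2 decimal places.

555.69

N = 1896 + 2033 + 7649 + 6526 + 3051 + 7624 = 28779.
Weight each subgroup mean by Nₕ/N and sum.
Σ Nₕx̄ₕ = 1896·507.0 + 2033·565.1 + 7649·572.7 + 6526·557.2 + 3051·558.3 + 7624·545.9 = 961272 + 1148848.3 + 4380582.3 + 3636287.2 + 1703373.3 + 4161941.6 = 15992304.7.
Divide by N: 15992304.7 / 28779 = 555.6936... → 555.69.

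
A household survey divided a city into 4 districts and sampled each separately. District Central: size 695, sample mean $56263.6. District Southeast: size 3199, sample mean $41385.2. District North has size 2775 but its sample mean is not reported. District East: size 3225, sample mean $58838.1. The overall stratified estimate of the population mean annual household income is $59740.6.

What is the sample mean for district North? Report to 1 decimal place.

82820.2

Σ Nₕx̄ₕ = N·μ, so 2775·x̄_North = 9894·59740.6 − (695·56263.6 + 3199·41385.2 + 3225·58838.1).
= 591073496.4 − 361247329.3 = 229826167.1.
x̄_North = 229826167.1 / 2775 = 82820.240... → 82820.2.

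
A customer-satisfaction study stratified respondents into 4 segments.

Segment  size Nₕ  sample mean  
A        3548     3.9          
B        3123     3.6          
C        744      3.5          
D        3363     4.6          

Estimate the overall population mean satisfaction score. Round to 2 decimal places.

4.00

N = 10778; weights Wₕ = Nₕ/N = (0.3292, 0.2898, 0.0690, 0.3120).
x̄_st = Σ Wₕ·x̄ₕ = 0.3292·3.9 + 0.2898·3.6 + 0.0690·3.5 + 0.3120·4.6 ≈ 4.0039...
→ 4.00.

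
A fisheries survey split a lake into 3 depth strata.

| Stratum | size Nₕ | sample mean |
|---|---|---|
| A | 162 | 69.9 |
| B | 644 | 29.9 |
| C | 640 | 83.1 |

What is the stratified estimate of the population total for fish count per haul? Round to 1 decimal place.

83763.4

A: 162·69.9 = 11323.8
B: 644·29.9 = 19255.6
C: 640·83.1 = 53184
τ̂ = Σ Nₕx̄ₕ = 83763.4.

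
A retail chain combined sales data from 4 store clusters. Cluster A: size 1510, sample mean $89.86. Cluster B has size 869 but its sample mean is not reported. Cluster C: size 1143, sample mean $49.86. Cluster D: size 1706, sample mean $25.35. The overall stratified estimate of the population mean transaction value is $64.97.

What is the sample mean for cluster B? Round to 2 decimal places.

N = 1510 + 869 + 1143 + 1706 = 5228.
Overall total = μ·N = 64.97·5228 = 339663.16.
Subtract the known strata: 1510·89.86 + 1143·49.86 + 1706·25.35 = 235925.68.
Remaining total for cluster B: 339663.16 − 235925.68 = 103737.48.
Divide by its size: 103737.48 / 869 = 119.3757... → 119.38.

119.38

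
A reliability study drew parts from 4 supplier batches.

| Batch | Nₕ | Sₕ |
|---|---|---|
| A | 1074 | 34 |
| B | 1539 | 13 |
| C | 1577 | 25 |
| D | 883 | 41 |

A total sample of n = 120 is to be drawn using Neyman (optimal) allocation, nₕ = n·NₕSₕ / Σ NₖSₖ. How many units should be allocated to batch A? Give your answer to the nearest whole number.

Σ NₕSₕ = 1074·34 + 1539·13 + 1577·25 + 883·41 = 132151.
Share for A: 36516/132151 = 0.27632.
n_A = 120 × 0.27632 = 33.158... → 33.

33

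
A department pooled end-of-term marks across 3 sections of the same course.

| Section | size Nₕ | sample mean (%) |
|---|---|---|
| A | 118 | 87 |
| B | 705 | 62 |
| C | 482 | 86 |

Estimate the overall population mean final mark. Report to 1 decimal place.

x̄_st = (Σ Nₕx̄ₕ) / (Σ Nₕ) = (118·87 + 705·62 + 482·86) / 1305
= 95428 / 1305 = 73.125... → 73.1.

73.1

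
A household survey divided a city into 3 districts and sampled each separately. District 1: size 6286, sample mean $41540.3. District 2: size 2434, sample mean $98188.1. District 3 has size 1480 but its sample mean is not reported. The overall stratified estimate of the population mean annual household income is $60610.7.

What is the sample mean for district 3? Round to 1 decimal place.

N = 6286 + 2434 + 1480 = 10200.
Overall total = μ·N = 60610.7·10200 = 618229140.
Subtract the known strata: 6286·41540.3 + 2434·98188.1 = 500112161.2.
Remaining total for district 3: 618229140 − 500112161.2 = 118116978.8.
Divide by its size: 118116978.8 / 1480 = 79808.769... → 79808.8.

79808.8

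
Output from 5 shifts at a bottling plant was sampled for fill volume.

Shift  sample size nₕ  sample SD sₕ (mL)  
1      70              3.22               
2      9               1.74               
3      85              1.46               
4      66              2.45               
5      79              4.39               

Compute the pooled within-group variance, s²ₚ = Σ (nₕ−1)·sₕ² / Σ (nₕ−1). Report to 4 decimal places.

9.2503

Degrees of freedom: 69 + 8 + 84 + 65 + 78 = 304.
Σ(nₕ−1)sₕ² = 69·10.3684 + 8·3.0276 + 84·2.1316 + 65·6.0025 + 78·19.2721 = 2812.0811.
s²ₚ = 2812.0811 / 304 = 9.250267... → 9.2503.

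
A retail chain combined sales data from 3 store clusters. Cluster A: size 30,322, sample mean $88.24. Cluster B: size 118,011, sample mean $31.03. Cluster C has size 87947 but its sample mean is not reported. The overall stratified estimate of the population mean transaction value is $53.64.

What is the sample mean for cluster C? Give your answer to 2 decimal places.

72.05

N = 30322 + 118011 + 87947 = 236280.
Overall total = μ·N = 53.64·236280 = 12674059.2.
Subtract the known strata: 30322·88.24 + 118011·31.03 = 6337494.61.
Remaining total for cluster C: 12674059.2 − 6337494.61 = 6336564.59.
Divide by its size: 6336564.59 / 87947 = 72.0498... → 72.05.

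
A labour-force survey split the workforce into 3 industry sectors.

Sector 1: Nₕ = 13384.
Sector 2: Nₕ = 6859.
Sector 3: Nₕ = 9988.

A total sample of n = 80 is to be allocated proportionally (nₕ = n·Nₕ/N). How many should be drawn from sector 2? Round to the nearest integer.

Share of sector 2 = 6859/30231 = 0.22689.
Allocate 80 × 0.22689 = 18.151... → 18.

18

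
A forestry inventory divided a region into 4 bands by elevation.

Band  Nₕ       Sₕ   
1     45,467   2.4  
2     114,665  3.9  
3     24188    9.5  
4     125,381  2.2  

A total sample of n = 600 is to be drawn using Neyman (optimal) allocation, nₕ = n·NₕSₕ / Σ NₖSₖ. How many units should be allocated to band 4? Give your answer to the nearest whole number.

Σ NₕSₕ = 45467·2.4 + 114665·3.9 + 24188·9.5 + 125381·2.2 = 1061938.5.
Share for 4: 275838.2/1061938.5 = 0.25975.
n_4 = 600 × 0.25975 = 155.850... → 156.

156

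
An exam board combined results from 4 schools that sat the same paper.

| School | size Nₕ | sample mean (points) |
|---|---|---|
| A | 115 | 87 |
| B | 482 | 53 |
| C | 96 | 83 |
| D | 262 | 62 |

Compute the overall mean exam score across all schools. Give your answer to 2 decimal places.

62.58

N = 115 + 482 + 96 + 262 = 955.
Overall mean = Σ (Nₕ/N)·x̄ₕ — weight by population share, not a simple average.
Σ Nₕx̄ₕ = 115·87 + 482·53 + 96·83 + 262·62 = 10005 + 25546 + 7968 + 16244 = 59763.
Divide by N: 59763 / 955 = 62.5791... → 62.58.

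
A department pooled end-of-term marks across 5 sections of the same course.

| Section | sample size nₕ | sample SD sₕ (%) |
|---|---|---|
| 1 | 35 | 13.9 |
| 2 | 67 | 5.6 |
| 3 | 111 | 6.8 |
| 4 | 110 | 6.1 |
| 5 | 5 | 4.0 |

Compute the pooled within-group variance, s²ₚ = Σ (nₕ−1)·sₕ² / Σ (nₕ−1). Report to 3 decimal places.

1: (35−1)·13.9² = 34·193.21 = 6569.14
2: (67−1)·5.6² = 66·31.36 = 2069.76
3: (111−1)·6.8² = 110·46.24 = 5086.4
4: (110−1)·6.1² = 109·37.21 = 4055.89
5: (5−1)·4.0² = 4·16 = 64
Numerator = 17845.19; denominator = Σ(nₕ−1) = 323.
s²ₚ = 17845.19/323 = 55.24827... → 55.248.

55.248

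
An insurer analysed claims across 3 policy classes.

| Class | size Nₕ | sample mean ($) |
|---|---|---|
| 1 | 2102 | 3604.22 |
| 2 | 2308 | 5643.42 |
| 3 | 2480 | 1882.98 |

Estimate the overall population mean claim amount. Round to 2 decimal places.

3667.76

N = 6890; weights Wₕ = Nₕ/N = (0.3051, 0.3350, 0.3599).
x̄_st = Σ Wₕ·x̄ₕ = 0.3051·3604.22 + 0.3350·5643.42 + 0.3599·1882.98 ≈ 3667.7611...
→ 3667.76.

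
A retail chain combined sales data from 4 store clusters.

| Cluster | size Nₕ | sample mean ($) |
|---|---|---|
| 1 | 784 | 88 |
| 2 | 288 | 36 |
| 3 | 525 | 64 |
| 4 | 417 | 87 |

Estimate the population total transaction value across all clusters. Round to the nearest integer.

149239

Estimate total by summing Nₕ·x̄ₕ over strata.
784·88 + 288·36 + 525·64 + 417·87 = 68992 + 10368 + 33600 + 36279 = 149239.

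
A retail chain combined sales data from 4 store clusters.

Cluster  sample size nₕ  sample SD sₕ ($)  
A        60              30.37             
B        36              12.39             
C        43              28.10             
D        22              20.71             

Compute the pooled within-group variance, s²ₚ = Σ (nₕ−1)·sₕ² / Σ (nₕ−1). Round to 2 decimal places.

Degrees of freedom: 59 + 35 + 42 + 21 = 157.
Σ(nₕ−1)sₕ² = 59·922.3369 + 35·153.5121 + 42·789.61 + 21·428.9041 = 101961.4067.
s²ₚ = 101961.4067 / 157 = 649.4357... → 649.44.

649.44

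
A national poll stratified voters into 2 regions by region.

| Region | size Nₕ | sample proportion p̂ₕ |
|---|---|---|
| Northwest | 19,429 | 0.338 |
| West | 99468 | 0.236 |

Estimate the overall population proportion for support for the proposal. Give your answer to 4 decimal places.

0.2527

Wₕ = Nₕ/N with N = 118897: 0.1634, 0.8366.
p̂_st = 0.1634·0.338 + 0.8366·0.236 ≈ 0.252668... → 0.2527.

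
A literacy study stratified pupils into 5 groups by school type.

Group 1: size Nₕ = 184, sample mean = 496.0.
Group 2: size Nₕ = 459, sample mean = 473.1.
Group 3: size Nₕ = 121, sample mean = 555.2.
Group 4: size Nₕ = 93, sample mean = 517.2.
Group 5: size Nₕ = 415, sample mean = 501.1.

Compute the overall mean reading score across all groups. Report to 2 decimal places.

N = 184 + 459 + 121 + 93 + 415 = 1272.
Weight each subgroup mean by Nₕ/N and sum.
Σ Nₕx̄ₕ = 184·496.0 + 459·473.1 + 121·555.2 + 93·517.2 + 415·501.1 = 91264 + 217152.9 + 67179.2 + 48099.6 + 207956.5 = 631652.2.
Divide by N: 631652.2 / 1272 = 496.5819... → 496.58.

496.58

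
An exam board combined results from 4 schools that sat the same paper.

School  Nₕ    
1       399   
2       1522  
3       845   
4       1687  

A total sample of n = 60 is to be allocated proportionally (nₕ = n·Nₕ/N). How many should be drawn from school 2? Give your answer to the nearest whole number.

N = 399 + 1522 + 845 + 1687 = 4453.
n_2 = 60·1522/4453 = 20.508... → 21.

21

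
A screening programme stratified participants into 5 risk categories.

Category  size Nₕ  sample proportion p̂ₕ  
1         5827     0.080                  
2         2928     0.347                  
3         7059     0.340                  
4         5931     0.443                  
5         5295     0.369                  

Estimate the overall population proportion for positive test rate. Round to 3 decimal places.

Wₕ = Nₕ/N with N = 27040: 0.2155, 0.1083, 0.2611, 0.2193, 0.1958.
p̂_st = 0.2155·0.080 + 0.1083·0.347 + 0.2611·0.340 + 0.2193·0.443 + 0.1958·0.369 ≈ 0.31300... → 0.313.

0.313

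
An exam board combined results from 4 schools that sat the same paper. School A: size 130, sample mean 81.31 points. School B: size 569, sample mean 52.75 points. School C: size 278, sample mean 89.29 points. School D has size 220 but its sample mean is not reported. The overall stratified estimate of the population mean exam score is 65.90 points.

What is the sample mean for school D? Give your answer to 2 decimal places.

N = 130 + 569 + 278 + 220 = 1197.
Overall total = μ·N = 65.90·1197 = 78882.3.
Subtract the known strata: 130·81.31 + 569·52.75 + 278·89.29 = 65407.67.
Remaining total for school D: 78882.3 − 65407.67 = 13474.63.
Divide by its size: 13474.63 / 220 = 61.2483... → 61.25.

61.25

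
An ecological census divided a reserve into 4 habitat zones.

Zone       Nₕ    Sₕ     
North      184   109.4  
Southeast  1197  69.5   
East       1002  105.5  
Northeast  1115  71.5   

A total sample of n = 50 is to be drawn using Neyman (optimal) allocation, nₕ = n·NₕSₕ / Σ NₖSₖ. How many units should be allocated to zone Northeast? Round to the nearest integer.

14

Σ NₕSₕ = 184·109.4 + 1197·69.5 + 1002·105.5 + 1115·71.5 = 288754.6.
Share for Northeast: 79722.5/288754.6 = 0.27609.
n_Northeast = 50 × 0.27609 = 13.805... → 14.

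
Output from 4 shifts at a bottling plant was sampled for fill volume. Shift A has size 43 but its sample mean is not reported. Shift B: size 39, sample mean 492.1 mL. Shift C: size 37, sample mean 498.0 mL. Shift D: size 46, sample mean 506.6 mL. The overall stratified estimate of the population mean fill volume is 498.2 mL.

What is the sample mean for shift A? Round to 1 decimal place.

494.9

N = 43 + 39 + 37 + 46 = 165.
Overall total = μ·N = 498.2·165 = 82203.
Subtract the known strata: 39·492.1 + 37·498.0 + 46·506.6 = 60921.5.
Remaining total for shift A: 82203 − 60921.5 = 21281.5.
Divide by its size: 21281.5 / 43 = 494.919... → 494.9.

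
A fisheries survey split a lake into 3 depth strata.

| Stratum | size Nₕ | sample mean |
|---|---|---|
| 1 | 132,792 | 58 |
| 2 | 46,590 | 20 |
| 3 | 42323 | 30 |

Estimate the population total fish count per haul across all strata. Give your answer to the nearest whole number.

9903426

Estimate total by summing Nₕ·x̄ₕ over strata.
132792·58 + 46590·20 + 42323·30 = 7701936 + 931800 + 1269690 = 9903426.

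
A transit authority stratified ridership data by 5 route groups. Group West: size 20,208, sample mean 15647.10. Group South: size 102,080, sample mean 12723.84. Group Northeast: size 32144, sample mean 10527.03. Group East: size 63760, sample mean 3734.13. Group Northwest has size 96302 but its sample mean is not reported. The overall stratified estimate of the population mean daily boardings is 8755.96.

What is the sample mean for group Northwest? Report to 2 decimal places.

Σ Nₕx̄ₕ = N·μ, so 96302·x̄_Northwest = 314494·8755.96 − (20208·15647.10 + 102080·12723.84 + 32144·10527.03 + 63760·3734.13).
= 2753696884.24 − 2191515165.12 = 562181719.12.
x̄_Northwest = 562181719.12 / 96302 = 5837.6952... → 5837.70.

5837.70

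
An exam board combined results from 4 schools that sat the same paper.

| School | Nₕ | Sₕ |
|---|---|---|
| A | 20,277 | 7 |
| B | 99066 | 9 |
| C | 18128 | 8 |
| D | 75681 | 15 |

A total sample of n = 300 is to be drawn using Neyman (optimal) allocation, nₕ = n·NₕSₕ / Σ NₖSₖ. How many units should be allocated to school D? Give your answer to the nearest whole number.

147

A: NₕSₕ = 20277·7 = 141939
B: NₕSₕ = 99066·9 = 891594
C: NₕSₕ = 18128·8 = 145024
D: NₕSₕ = 75681·15 = 1135215
Σ NₕSₕ = 2313772.
n_D = 300·1135215/2313772 = 147.190... → 147.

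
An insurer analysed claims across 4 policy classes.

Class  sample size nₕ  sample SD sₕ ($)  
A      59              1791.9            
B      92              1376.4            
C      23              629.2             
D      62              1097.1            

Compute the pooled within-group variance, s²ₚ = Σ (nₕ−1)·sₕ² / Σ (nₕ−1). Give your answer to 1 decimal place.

A: (59−1)·1791.9² = 58·3210905.61 = 186232525.38
B: (92−1)·1376.4² = 91·1894476.96 = 172397403.36
C: (23−1)·629.2² = 22·395892.64 = 8709638.08
D: (62−1)·1097.1² = 61·1203628.41 = 73421333.01
Numerator = 440760899.83; denominator = Σ(nₕ−1) = 232.
s²ₚ = 440760899.83/232 = 1899831.465... → 1899831.5.

1899831.5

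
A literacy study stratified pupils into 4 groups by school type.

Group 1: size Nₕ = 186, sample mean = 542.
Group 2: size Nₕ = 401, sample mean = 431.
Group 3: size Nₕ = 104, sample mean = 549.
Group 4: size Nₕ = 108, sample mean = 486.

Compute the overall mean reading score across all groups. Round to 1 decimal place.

479.6

N = 799; weights Wₕ = Nₕ/N = (0.2328, 0.5019, 0.1302, 0.1352).
x̄_st = Σ Wₕ·x̄ₕ = 0.2328·542 + 0.5019·431 + 0.1302·549 + 0.1352·486 ≈ 479.633...
→ 479.6.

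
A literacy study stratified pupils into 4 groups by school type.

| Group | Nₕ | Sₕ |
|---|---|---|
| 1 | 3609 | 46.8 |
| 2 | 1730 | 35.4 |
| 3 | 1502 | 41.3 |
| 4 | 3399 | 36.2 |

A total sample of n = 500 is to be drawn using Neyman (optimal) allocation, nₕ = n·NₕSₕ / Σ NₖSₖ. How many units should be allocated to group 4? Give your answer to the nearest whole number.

148

1: NₕSₕ = 3609·46.8 = 168901.2
2: NₕSₕ = 1730·35.4 = 61242
3: NₕSₕ = 1502·41.3 = 62032.6
4: NₕSₕ = 3399·36.2 = 123043.8
Σ NₕSₕ = 415219.6.
n_4 = 500·123043.8/415219.6 = 148.167... → 148.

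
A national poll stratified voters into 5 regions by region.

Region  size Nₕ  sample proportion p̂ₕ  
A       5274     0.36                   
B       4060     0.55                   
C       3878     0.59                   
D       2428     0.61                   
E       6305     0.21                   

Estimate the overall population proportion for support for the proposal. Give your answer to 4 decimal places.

0.4204

N = 5274 + 4060 + 3878 + 2428 + 6305 = 21945.
Overall proportion = Σ (Nₕ/N)·p̂ₕ.
Σ Nₕp̂ₕ = 1898.64 + 2233 + 2288.02 + 1481.08 + 1324.05 = 9224.79.
9224.79 / 21945 = 0.420360... → 0.4204.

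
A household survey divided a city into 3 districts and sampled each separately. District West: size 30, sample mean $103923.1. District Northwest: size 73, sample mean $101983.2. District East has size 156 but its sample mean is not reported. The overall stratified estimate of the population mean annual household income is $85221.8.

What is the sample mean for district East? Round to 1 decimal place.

N = 30 + 73 + 156 = 259.
Overall total = μ·N = 85221.8·259 = 22072446.2.
Subtract the known strata: 30·103923.1 + 73·101983.2 = 10562466.6.
Remaining total for district East: 22072446.2 − 10562466.6 = 11509979.6.
Divide by its size: 11509979.6 / 156 = 73781.921... → 73781.9.

73781.9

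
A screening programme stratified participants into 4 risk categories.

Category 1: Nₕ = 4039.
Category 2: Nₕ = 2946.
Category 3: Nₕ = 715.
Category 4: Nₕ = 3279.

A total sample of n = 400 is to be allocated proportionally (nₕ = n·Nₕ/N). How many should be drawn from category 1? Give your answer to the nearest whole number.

Share of category 1 = 4039/10979 = 0.36788.
Allocate 400 × 0.36788 = 147.154... → 147.

147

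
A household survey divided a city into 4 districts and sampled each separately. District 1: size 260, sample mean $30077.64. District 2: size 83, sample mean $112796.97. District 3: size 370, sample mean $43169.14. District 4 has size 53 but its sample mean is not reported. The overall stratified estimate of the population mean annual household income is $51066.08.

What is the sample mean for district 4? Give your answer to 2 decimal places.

112484.92

Σ Nₕx̄ₕ = N·μ, so 53·x̄_4 = 766·51066.08 − (260·30077.64 + 83·112796.97 + 370·43169.14).
= 39116617.28 − 33154916.71 = 5961700.57.
x̄_4 = 5961700.57 / 53 = 112484.9164... → 112484.92.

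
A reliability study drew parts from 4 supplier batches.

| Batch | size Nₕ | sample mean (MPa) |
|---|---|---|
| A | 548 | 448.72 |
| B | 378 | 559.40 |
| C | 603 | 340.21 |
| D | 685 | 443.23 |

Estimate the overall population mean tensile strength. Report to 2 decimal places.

N = 548 + 378 + 603 + 685 = 2214.
Weight each subgroup mean by Nₕ/N and sum.
Σ Nₕx̄ₕ = 548·448.72 + 378·559.40 + 603·340.21 + 685·443.23 = 245898.56 + 211453.2 + 205146.63 + 303612.55 = 966110.94.
Divide by N: 966110.94 / 2214 = 436.3645... → 436.36.

436.36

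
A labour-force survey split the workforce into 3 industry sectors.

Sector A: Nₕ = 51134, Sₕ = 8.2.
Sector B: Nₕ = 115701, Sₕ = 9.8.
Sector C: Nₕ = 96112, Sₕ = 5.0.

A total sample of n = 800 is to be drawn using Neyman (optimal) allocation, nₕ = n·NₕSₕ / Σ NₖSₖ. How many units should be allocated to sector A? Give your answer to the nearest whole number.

165

Σ NₕSₕ = 51134·8.2 + 115701·9.8 + 96112·5.0 = 2033728.6.
Share for A: 419298.8/2033728.6 = 0.20617.
n_A = 800 × 0.20617 = 164.938... → 165.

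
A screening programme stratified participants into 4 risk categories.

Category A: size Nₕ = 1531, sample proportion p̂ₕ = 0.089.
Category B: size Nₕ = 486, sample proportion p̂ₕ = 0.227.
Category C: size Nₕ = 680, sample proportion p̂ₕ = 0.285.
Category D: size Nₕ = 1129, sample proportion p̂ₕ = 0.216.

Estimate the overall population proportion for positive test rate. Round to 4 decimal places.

Wₕ = Nₕ/N with N = 3826: 0.4002, 0.1270, 0.1777, 0.2951.
p̂_st = 0.4002·0.089 + 0.1270·0.227 + 0.1777·0.285 + 0.2951·0.216 ≈ 0.178841... → 0.1788.

0.1788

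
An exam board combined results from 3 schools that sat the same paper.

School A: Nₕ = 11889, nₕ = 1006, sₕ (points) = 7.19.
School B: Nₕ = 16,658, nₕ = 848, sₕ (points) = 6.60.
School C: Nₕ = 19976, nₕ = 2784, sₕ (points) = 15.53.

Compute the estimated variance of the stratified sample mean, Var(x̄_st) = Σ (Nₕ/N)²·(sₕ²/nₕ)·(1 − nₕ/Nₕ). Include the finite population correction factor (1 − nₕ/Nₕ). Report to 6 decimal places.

0.021206

N = 48523. Term for each stratum: Wₕ²sₕ²/nₕ·(1−nₕ/Nₕ).
Var(x̄_st) = 0.002823960 + 0.005745813 + 0.012636108 = 0.021205880 → 0.021206.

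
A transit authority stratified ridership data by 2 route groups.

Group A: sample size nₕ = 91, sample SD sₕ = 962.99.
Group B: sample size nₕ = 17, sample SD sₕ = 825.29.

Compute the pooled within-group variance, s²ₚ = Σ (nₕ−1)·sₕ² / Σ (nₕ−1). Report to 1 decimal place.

890180.5

A: (91−1)·962.99² = 90·927349.7401 = 83461476.609
B: (17−1)·825.29² = 16·681103.5841 = 10897657.3456
Numerator = 94359133.9546; denominator = Σ(nₕ−1) = 106.
s²ₚ = 94359133.9546/106 = 890180.509... → 890180.5.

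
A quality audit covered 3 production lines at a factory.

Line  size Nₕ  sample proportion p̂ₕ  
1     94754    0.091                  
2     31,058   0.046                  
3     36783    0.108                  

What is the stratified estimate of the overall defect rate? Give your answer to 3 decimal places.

0.086

N = 94754 + 31058 + 36783 = 162595.
Overall proportion = Σ (Nₕ/N)·p̂ₕ.
Σ Nₕp̂ₕ = 8622.614 + 1428.668 + 3972.564 = 14023.846.
14023.846 / 162595 = 0.08625... → 0.086.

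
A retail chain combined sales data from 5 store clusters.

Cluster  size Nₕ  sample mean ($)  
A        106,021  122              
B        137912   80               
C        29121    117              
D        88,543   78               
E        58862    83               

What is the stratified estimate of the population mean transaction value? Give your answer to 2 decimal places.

N = 420459; weights Wₕ = Nₕ/N = (0.2522, 0.3280, 0.0693, 0.2106, 0.1400).
x̄_st = Σ Wₕ·x̄ₕ = 0.2522·122 + 0.3280·80 + 0.0693·117 + 0.2106·78 + 0.1400·83 ≈ 93.1520...
→ 93.15.

93.15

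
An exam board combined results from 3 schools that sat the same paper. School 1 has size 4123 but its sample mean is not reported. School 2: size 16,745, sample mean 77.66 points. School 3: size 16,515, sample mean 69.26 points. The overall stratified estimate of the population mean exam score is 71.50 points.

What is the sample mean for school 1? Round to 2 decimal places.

Σ Nₕx̄ₕ = N·μ, so 4123·x̄_1 = 37383·71.50 − (16745·77.66 + 16515·69.26).
= 2672884.5 − 2444245.6 = 228638.9.
x̄_1 = 228638.9 / 4123 = 55.4545... → 55.45.

55.45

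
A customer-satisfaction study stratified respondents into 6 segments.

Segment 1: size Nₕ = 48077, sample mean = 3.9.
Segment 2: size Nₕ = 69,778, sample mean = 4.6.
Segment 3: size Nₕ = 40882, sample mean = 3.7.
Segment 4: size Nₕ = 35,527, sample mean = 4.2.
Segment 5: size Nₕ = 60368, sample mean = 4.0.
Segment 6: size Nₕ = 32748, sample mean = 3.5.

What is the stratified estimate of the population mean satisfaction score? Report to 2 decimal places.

N = 287380; weights Wₕ = Nₕ/N = (0.1673, 0.2428, 0.1423, 0.1236, 0.2101, 0.1140).
x̄_st = Σ Wₕ·x̄ₕ = 0.1673·3.9 + 0.2428·4.6 + 0.1423·3.7 + 0.1236·4.2 + 0.2101·4.0 + 0.1140·3.5 ≈ 4.0540...
→ 4.05.

4.05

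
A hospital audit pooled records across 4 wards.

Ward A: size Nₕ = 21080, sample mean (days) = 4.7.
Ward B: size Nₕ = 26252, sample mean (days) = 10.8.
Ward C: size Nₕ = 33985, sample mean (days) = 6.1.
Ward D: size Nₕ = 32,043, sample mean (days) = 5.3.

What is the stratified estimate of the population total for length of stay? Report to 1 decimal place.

A: 21080·4.7 = 99076
B: 26252·10.8 = 283521.6
C: 33985·6.1 = 207308.5
D: 32043·5.3 = 169827.9
τ̂ = Σ Nₕx̄ₕ = 759734.0.

759734.0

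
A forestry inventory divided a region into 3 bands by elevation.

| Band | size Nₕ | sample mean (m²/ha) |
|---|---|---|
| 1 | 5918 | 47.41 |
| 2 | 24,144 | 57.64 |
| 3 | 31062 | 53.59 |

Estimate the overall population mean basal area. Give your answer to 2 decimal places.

54.59

N = 5918 + 24144 + 31062 = 61124.
The stratified mean weights each stratum mean by its population share Nₕ/N.
Σ Nₕx̄ₕ = 5918·47.41 + 24144·57.64 + 31062·53.59 = 280572.38 + 1391660.16 + 1664612.58 = 3336845.12.
Divide by N: 3336845.12 / 61124 = 54.5914... → 54.59.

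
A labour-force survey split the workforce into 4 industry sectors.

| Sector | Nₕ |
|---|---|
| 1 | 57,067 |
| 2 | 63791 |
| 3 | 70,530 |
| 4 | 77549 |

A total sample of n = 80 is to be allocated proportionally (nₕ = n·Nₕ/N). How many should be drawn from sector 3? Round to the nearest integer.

N = 57067 + 63791 + 70530 + 77549 = 268937.
n_3 = 80·70530/268937 = 20.980... → 21.

21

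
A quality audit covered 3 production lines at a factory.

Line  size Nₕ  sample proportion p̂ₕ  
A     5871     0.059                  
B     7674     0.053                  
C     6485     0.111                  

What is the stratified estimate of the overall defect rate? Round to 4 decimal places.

N = 5871 + 7674 + 6485 = 20030.
Overall proportion = Σ (Nₕ/N)·p̂ₕ.
Σ Nₕp̂ₕ = 346.389 + 406.722 + 719.835 = 1472.946.
1472.946 / 20030 = 0.073537... → 0.0735.

0.0735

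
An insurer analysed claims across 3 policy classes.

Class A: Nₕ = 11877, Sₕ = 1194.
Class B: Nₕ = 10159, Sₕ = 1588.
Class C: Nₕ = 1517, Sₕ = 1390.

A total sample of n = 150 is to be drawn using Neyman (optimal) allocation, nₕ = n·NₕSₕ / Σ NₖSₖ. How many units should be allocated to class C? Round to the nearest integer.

A: NₕSₕ = 11877·1194 = 14181138
B: NₕSₕ = 10159·1588 = 16132492
C: NₕSₕ = 1517·1390 = 2108630
Σ NₕSₕ = 32422260.
n_C = 150·2108630/32422260 = 9.755... → 10.

10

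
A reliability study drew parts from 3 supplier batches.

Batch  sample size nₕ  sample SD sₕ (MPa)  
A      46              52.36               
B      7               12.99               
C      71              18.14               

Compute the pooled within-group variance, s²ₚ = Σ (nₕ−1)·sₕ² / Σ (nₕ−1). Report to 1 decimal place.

1218.3

Degrees of freedom: 45 + 6 + 70 = 121.
Σ(nₕ−1)sₕ² = 45·2741.5696 + 6·168.7401 + 70·329.0596 = 147417.2446.
s²ₚ = 147417.2446 / 121 = 1218.324... → 1218.3.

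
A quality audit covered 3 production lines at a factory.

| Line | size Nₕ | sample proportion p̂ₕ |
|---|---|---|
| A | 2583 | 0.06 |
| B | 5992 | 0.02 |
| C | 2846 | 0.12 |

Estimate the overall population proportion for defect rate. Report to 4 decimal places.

0.0540

N = 2583 + 5992 + 2846 = 11421.
Overall proportion = Σ (Nₕ/N)·p̂ₕ.
Σ Nₕp̂ₕ = 154.98 + 119.84 + 341.52 = 616.34.
616.34 / 11421 = 0.053966... → 0.0540.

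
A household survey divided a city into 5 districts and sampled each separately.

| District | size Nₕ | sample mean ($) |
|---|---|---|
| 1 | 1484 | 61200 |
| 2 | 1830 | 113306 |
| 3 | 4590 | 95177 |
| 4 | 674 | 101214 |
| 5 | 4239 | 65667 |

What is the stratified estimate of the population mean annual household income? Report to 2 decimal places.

84389.00

N = 1484 + 1830 + 4590 + 674 + 4239 = 12817.
Overall mean = Σ (Nₕ/N)·x̄ₕ — weight by population share, not a simple average.
Σ Nₕx̄ₕ = 1484·61200 + 1830·113306 + 4590·95177 + 674·101214 + 4239·65667 = 90820800 + 207349980 + 436862430 + 68218236 + 278362413 = 1081613859.
Divide by N: 1081613859 / 12817 = 84389.0036... → 84389.00.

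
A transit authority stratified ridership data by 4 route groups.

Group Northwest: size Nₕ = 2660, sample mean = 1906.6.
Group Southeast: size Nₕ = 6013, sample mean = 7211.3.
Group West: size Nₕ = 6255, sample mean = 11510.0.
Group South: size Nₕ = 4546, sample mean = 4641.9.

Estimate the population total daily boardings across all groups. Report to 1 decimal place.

141530230.3

Northwest: 2660·1906.6 = 5071556
Southeast: 6013·7211.3 = 43361546.9
West: 6255·11510.0 = 71995050
South: 4546·4641.9 = 21102077.4
τ̂ = Σ Nₕx̄ₕ = 141530230.3.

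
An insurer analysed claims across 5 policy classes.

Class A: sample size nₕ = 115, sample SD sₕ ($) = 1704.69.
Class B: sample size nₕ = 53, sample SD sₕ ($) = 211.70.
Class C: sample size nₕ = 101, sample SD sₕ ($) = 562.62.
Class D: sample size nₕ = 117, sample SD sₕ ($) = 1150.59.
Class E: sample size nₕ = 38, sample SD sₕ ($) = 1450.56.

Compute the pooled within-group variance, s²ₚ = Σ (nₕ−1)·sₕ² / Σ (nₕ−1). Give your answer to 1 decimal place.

1424069.2

A: (115−1)·1704.69² = 114·2905967.9961 = 331280351.5554
B: (53−1)·211.70² = 52·44816.89 = 2330478.28
C: (101−1)·562.62² = 100·316541.2644 = 31654126.44
D: (117−1)·1150.59² = 116·1323857.3481 = 153567452.3796
E: (38−1)·1450.56² = 37·2104124.3136 = 77852599.6032
Numerator = 596685008.2582; denominator = Σ(nₕ−1) = 419.
s²ₚ = 596685008.2582/419 = 1424069.232... → 1424069.2.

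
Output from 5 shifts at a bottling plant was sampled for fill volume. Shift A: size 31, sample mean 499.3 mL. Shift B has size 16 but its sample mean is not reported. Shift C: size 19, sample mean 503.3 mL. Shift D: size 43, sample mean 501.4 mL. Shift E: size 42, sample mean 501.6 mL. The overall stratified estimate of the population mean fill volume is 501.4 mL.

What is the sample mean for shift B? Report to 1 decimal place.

502.7

N = 31 + 16 + 19 + 43 + 42 = 151.
Overall total = μ·N = 501.4·151 = 75711.4.
Subtract the known strata: 31·499.3 + 19·503.3 + 43·501.4 + 42·501.6 = 67668.4.
Remaining total for shift B: 75711.4 − 67668.4 = 8043.
Divide by its size: 8043 / 16 = 502.688... → 502.7.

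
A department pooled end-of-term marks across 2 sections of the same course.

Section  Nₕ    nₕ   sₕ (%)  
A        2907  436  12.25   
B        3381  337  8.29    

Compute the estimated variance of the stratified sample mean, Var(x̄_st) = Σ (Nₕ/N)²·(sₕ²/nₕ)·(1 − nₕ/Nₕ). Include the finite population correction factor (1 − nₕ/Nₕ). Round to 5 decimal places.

0.11561

N = 6288; Wₕ = Nₕ/N.
section A: (2907/6288)²·12.25²/436·(1 − 436/2907) = 0.06252856
section B: (3381/6288)²·8.29²/337·(1 − 337/3381) = 0.05308159
Sum = 0.11561014 → 0.11561.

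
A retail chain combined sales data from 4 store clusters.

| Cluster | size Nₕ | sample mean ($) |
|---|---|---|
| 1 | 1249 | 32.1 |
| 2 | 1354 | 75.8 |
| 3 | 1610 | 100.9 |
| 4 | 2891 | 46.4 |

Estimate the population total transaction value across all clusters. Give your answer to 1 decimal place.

439317.5

Estimate total by summing Nₕ·x̄ₕ over strata.
1249·32.1 + 1354·75.8 + 1610·100.9 + 2891·46.4 = 40092.9 + 102633.2 + 162449 + 134142.4 = 439317.5.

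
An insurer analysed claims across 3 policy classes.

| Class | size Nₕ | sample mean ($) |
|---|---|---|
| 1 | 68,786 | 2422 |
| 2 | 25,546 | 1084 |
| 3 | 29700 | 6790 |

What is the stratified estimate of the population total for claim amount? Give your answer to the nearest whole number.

1: 68786·2422 = 166599692
2: 25546·1084 = 27691864
3: 29700·6790 = 201663000
τ̂ = Σ Nₕx̄ₕ = 395954556.

395954556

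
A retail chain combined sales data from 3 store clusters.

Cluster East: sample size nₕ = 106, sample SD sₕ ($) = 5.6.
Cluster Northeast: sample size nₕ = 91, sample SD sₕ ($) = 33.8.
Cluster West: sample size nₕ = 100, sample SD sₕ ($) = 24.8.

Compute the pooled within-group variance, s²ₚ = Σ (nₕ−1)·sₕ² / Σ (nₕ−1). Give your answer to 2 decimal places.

Degrees of freedom: 105 + 90 + 99 = 294.
Σ(nₕ−1)sₕ² = 105·31.36 + 90·1142.44 + 99·615.04 = 167001.36.
s²ₚ = 167001.36 / 294 = 568.0318... → 568.03.

568.03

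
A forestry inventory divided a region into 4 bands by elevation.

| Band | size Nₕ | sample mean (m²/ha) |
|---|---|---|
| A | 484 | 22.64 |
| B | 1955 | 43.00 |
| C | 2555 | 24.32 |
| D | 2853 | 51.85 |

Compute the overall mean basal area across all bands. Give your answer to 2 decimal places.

38.88

N = 7847; weights Wₕ = Nₕ/N = (0.0617, 0.2491, 0.3256, 0.3636).
x̄_st = Σ Wₕ·x̄ₕ = 0.0617·22.64 + 0.2491·43.00 + 0.3256·24.32 + 0.3636·51.85 ≈ 38.8796...
→ 38.88.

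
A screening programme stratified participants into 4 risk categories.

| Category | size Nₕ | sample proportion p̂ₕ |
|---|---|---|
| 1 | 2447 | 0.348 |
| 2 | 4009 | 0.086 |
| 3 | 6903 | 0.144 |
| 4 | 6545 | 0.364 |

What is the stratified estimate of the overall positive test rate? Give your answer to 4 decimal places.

0.2297

Wₕ = Nₕ/N with N = 19904: 0.1229, 0.2014, 0.3468, 0.3288.
p̂_st = 0.1229·0.348 + 0.2014·0.086 + 0.3468·0.144 + 0.3288·0.364 ≈ 0.229740... → 0.2297.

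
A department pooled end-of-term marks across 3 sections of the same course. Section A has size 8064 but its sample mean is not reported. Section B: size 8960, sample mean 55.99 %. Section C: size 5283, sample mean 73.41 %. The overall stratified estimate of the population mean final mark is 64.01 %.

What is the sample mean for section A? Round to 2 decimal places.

66.76

Σ Nₕx̄ₕ = N·μ, so 8064·x̄_A = 22307·64.01 − (8960·55.99 + 5283·73.41).
= 1427871.07 − 889495.43 = 538375.64.
x̄_A = 538375.64 / 8064 = 66.7629... → 66.76.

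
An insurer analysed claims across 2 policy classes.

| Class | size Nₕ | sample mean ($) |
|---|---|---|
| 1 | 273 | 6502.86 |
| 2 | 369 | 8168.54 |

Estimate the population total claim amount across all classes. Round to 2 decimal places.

Estimate total by summing Nₕ·x̄ₕ over strata.
273·6502.86 + 369·8168.54 = 1775280.78 + 3014191.26 = 4789472.04.

4789472.04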